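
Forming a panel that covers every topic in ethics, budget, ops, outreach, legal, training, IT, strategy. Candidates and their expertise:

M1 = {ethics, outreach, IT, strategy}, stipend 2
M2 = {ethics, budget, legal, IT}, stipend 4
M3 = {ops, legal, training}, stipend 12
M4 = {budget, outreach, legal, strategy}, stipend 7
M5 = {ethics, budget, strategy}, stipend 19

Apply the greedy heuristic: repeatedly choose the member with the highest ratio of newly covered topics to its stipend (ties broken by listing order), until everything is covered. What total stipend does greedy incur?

18

Pick 1: M1 adds 4 new (ethics, outreach, IT, strategy) at stipend 2 (ratio 4/2).
Pick 2: M2 adds 2 new (budget, legal) at stipend 4 (ratio 2/4).
Pick 3: M3 adds 2 new (ops, training) at stipend 12 (ratio 2/12).
Greedy total stipend: 2 + 4 + 12 = 18.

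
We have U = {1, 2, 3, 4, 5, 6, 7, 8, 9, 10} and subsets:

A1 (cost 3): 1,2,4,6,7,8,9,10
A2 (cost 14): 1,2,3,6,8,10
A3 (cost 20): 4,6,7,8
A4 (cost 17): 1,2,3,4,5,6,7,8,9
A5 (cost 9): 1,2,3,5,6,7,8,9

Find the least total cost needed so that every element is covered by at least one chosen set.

A1, A5 cover every element at cost 3 + 9 = 12.
Any cover uses at least 2 sets; among all covering selections none totals below 12.

12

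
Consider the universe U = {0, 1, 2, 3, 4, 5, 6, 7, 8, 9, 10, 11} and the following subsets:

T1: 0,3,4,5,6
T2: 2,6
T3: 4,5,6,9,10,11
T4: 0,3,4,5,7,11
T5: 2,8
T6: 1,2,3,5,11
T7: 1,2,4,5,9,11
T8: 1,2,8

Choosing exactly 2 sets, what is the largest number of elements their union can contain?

Choosing T1, T7 covers {0, 1, 2, 3, 4, 5, 6, 9, 11} — 9 elements.
No choice of 2 sets does better; here 7, 8, 10 are left uncovered.

9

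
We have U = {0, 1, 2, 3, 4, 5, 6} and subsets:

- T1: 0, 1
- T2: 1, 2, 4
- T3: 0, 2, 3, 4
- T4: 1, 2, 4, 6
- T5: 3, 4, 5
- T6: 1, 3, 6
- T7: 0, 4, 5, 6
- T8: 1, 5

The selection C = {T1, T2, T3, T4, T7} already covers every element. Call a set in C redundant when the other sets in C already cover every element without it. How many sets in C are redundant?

Drop T1: the rest still cover every element — redundant.
Drop T2: the rest still cover every element — redundant.
Drop T3: 3 uncovered — not redundant.
Drop T4: the rest still cover every element — redundant.
Drop T7: 5 uncovered — not redundant.
3 redundant: T1, T2, T4.

3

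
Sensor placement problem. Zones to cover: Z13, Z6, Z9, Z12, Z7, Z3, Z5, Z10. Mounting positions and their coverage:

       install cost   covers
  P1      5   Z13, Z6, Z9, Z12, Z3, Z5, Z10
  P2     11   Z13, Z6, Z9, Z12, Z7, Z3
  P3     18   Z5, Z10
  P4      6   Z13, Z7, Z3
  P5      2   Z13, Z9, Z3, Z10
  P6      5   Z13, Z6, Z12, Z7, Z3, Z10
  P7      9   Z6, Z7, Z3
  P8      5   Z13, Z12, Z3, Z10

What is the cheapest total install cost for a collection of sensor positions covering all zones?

P1, P6 cover every zone at install cost 5 + 5 = 10.
Any cover uses at least 2 sensor positions; among all covering selections none totals below 10.
Greedy by coverage-per-install cost would pick P5, P1, P6 for 12 — worse than the optimum 10.

10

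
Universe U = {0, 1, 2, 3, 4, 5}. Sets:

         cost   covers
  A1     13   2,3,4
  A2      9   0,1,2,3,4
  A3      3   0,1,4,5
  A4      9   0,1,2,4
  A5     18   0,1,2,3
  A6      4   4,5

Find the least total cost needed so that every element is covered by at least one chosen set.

A2, A3 cover every element at cost 9 + 3 = 12.
Any cover uses at least 2 sets; among all covering selections none totals below 12.

12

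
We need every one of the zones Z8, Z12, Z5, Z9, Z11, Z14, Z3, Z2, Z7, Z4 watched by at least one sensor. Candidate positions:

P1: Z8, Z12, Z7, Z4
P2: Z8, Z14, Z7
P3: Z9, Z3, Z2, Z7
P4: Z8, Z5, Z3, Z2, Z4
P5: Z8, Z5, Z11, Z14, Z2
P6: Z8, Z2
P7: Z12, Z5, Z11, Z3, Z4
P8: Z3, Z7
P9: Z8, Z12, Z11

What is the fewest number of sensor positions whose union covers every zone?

P1, P3, P5 together cover {Z8, Z12, Z5, Z9, Z11, Z14, Z3, Z2, Z7, Z4} — every zone.
No 2 of the 9 sensor positions cover everything (all 36 pairs fall short), so 3 is minimum.

3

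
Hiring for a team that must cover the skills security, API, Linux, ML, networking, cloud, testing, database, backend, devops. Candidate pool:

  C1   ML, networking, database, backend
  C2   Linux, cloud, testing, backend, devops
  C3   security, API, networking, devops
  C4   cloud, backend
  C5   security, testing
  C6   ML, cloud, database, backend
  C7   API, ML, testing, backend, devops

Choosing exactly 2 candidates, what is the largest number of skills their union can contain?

Choosing C1, C2 covers {Linux, ML, networking, cloud, testing, database, backend, devops} — 8 skills.
No choice of 2 candidates does better; here security, API are left uncovered.

8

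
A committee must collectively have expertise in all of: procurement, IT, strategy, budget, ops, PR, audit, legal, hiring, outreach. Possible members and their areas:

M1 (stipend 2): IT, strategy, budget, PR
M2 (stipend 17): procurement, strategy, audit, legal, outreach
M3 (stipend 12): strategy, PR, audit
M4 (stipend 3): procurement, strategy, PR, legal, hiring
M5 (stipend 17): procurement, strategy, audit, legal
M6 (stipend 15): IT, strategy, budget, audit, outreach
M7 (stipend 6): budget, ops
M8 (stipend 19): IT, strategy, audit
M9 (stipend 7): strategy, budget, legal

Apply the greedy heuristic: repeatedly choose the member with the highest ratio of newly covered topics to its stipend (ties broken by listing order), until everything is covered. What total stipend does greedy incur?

Pick 1: M1 adds 4 new (IT, strategy, budget, PR) at stipend 2 (ratio 4/2).
Pick 2: M4 adds 3 new (procurement, legal, hiring) at stipend 3 (ratio 3/3).
Pick 3: M7 adds 1 new (ops) at stipend 6 (ratio 1/6).
Pick 4: M6 adds 2 new (audit, outreach) at stipend 15 (ratio 2/15).
Greedy total stipend: 2 + 3 + 6 + 15 = 26. (The true optimum is 24, so greedy overshoots here.)

26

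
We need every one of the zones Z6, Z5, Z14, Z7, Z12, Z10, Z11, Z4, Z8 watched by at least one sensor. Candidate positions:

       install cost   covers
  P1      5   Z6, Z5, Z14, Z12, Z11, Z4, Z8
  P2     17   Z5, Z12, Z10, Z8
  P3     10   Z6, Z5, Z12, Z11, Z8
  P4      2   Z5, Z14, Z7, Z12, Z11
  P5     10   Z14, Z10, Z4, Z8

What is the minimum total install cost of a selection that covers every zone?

P1, P4, P5 cover every zone at install cost 5 + 2 + 10 = 17.
Any cover uses at least 3 sensor positions; among all covering selections none totals below 17.

17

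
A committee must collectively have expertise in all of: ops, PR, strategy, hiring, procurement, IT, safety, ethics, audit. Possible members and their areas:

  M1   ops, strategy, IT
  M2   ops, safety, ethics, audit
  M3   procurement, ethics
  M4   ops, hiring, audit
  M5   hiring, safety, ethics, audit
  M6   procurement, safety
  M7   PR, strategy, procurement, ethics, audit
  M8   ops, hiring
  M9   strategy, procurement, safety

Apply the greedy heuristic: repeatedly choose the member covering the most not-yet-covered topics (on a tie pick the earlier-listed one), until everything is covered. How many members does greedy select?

3

Pick 1: M7 covers 5 new topics (PR, strategy, procurement, ethics, audit).
Pick 2: M1 covers 2 new topics (ops, IT).
Pick 3: M5 covers 2 new topics (hiring, safety).
Greedy uses 3 members.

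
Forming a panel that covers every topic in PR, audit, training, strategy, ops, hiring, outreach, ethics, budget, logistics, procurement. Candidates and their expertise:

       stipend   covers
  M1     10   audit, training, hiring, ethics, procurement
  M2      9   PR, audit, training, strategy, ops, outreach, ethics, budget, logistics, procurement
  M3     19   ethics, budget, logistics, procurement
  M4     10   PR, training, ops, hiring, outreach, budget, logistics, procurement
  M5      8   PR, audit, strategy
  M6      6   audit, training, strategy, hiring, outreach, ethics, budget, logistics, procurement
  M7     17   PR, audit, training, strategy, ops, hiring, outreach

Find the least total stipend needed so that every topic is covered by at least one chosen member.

15

M2, M6 cover every topic at stipend 9 + 6 = 15.
Any cover uses at least 2 members; among all covering selections none totals below 15.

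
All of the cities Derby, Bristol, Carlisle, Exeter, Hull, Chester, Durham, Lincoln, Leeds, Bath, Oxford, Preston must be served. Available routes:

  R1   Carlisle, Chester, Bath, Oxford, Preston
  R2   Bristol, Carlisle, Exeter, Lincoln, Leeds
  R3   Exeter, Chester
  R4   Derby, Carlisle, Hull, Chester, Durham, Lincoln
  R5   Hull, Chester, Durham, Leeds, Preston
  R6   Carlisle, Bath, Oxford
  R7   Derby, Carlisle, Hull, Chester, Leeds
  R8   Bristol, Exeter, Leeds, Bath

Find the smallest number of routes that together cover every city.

R1, R2, R4 together cover {Derby, Bristol, Carlisle, Exeter, Hull, Chester, Durham, Lincoln, Leeds, Bath, Oxford, Preston} — every city.
No 2 of the 8 routes cover everything (all 28 pairs fall short), so 3 is minimum.

3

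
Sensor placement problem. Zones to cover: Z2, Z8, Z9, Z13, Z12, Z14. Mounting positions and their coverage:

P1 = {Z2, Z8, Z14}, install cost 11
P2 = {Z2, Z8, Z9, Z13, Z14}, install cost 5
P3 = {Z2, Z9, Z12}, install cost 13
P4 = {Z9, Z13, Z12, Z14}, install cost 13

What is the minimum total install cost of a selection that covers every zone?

P2, P3 cover every zone at install cost 5 + 13 = 18.
Any cover uses at least 2 sensor positions; among all covering selections none totals below 18.

18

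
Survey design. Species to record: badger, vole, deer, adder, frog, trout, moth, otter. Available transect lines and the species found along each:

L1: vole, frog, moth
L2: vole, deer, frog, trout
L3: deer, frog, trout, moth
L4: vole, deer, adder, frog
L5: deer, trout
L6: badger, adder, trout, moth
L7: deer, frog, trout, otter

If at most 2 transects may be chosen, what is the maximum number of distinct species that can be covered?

Choosing L2, L6 covers {badger, vole, deer, adder, frog, trout, moth} — 7 species.
No choice of 2 transects does better; here otter is left uncovered.

7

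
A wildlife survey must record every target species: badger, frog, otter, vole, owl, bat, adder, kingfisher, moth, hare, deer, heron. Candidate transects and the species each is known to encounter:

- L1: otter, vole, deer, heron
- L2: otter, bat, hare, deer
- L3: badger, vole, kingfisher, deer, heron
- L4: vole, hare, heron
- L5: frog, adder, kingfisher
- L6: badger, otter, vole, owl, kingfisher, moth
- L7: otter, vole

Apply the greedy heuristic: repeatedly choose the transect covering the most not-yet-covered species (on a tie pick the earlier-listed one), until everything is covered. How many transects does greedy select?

Pick 1: L6 covers 6 new species (badger, otter, vole, owl, kingfisher, moth).
Pick 2: L2 covers 3 new species (bat, hare, deer).
Pick 3: L5 covers 2 new species (frog, adder).
Pick 4: L1 covers 1 new species (heron).
Greedy uses 4 transects.

4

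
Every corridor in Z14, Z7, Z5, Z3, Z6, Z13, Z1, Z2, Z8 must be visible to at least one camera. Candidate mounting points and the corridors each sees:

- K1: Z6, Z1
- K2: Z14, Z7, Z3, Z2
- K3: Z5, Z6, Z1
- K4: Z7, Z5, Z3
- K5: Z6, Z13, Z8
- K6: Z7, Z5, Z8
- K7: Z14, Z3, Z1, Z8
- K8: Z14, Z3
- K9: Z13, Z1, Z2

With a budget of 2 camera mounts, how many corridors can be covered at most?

Choosing K2, K3 covers {Z14, Z7, Z5, Z3, Z6, Z1, Z2} — 7 corridors.
No choice of 2 camera mounts does better; here Z13, Z8 are left uncovered.

7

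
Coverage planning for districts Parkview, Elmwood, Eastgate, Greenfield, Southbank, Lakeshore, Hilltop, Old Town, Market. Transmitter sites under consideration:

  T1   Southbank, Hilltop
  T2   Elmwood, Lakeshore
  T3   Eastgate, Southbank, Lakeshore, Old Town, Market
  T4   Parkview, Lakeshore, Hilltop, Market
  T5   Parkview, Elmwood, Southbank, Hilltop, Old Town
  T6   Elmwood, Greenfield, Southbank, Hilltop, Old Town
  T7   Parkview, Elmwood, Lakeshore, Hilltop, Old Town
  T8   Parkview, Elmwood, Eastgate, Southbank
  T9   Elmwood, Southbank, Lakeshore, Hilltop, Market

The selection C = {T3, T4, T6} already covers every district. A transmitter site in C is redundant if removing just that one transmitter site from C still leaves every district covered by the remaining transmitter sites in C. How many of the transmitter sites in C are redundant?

0

Drop T3: Eastgate uncovered — not redundant.
Drop T4: Parkview uncovered — not redundant.
Drop T6: Elmwood, Greenfield uncovered — not redundant.
None of the transmitter sites in C is redundant.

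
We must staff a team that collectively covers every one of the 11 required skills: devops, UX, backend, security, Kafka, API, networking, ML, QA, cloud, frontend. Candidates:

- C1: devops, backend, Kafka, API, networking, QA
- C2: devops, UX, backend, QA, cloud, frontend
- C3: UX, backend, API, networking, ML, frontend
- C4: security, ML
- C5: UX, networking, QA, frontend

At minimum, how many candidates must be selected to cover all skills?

C1, C2, C4 together cover {devops, UX, backend, security, Kafka, API, networking, ML, QA, cloud, frontend} — every skill.
No 2 of the 5 candidates cover everything (all 10 pairs fall short), so 3 is minimum.

3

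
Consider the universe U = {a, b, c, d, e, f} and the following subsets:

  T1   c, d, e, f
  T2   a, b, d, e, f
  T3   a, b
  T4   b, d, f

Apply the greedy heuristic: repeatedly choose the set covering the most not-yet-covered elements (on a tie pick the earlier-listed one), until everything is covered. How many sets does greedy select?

2

Pick 1: T2 covers 5 new elements (a, b, d, e, f).
Pick 2: T1 covers 1 new elements (c).
Greedy uses 2 sets.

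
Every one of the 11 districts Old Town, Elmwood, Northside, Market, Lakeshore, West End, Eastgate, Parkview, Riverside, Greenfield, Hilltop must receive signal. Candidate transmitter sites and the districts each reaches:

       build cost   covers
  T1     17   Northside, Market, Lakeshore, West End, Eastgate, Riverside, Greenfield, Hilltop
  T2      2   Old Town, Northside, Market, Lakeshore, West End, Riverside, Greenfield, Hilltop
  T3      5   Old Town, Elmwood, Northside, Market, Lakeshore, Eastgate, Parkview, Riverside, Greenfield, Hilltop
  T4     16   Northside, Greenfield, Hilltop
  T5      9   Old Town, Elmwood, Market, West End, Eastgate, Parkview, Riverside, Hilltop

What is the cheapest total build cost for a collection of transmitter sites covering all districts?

T2, T3 cover every district at build cost 2 + 5 = 7.
Any cover uses at least 2 transmitter sites; among all covering selections none totals below 7.

7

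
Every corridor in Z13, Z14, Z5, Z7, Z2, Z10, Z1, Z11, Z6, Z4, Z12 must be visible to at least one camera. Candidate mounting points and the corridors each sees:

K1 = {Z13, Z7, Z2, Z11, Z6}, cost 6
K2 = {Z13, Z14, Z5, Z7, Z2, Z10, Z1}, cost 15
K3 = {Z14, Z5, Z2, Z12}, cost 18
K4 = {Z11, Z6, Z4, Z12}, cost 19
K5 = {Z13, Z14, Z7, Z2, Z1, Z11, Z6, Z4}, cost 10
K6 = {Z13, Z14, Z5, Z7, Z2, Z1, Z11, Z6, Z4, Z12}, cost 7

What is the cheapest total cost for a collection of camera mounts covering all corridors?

22

K2, K6 cover every corridor at cost 15 + 7 = 22.
Any cover uses at least 2 camera mounts; among all covering selections none totals below 22.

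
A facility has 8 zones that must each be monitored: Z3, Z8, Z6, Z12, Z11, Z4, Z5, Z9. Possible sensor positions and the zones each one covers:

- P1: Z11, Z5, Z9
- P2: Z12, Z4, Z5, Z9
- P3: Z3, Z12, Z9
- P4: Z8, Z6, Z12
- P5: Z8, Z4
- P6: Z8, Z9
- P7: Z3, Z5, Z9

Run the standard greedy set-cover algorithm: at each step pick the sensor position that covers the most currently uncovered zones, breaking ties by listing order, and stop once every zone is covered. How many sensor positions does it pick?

Pick 1: P2 covers 4 new zones (Z12, Z4, Z5, Z9).
Pick 2: P4 covers 2 new zones (Z8, Z6).
Pick 3: P1 covers 1 new zones (Z11).
Pick 4: P3 covers 1 new zones (Z3).
Greedy uses 4 sensor positions.

4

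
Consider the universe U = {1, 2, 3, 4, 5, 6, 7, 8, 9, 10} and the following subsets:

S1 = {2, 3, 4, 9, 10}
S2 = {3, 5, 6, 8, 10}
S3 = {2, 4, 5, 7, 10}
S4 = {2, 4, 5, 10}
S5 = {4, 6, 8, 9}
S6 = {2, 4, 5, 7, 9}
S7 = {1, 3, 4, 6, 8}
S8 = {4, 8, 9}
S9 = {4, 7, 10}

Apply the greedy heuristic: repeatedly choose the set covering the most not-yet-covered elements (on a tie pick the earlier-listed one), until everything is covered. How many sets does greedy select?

4

Pick 1: S1 covers 5 new elements (2, 3, 4, 9, 10).
Pick 2: S2 covers 3 new elements (5, 6, 8).
Pick 3: S3 covers 1 new elements (7).
Pick 4: S7 covers 1 new elements (1).
Greedy uses 4 sets. (The true minimum is 3.)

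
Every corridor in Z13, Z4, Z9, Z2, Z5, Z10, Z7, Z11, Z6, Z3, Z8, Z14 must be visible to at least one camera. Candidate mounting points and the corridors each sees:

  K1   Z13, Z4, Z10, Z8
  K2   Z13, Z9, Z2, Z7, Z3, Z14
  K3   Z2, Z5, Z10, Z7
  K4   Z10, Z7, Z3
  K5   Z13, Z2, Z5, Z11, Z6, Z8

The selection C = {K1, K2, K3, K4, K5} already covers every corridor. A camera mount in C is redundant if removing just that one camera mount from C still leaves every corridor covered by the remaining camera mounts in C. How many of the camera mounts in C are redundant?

Drop K1: Z4 uncovered — not redundant.
Drop K2: Z9, Z14 uncovered — not redundant.
Drop K3: the rest still cover every corridor — redundant.
Drop K4: the rest still cover every corridor — redundant.
Drop K5: Z11, Z6 uncovered — not redundant.
2 redundant: K3, K4.

2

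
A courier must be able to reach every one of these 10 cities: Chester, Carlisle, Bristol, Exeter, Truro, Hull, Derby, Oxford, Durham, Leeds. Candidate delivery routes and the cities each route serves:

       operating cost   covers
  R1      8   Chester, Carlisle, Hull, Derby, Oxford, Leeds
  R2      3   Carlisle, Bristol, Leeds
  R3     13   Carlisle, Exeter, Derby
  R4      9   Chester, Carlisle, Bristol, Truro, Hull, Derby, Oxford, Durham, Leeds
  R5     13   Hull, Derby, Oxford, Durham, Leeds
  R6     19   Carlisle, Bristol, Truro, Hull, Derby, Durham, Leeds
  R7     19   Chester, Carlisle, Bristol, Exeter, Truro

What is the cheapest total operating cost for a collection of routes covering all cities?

22

R3, R4 cover every city at operating cost 13 + 9 = 22.
Any cover uses at least 2 routes; among all covering selections none totals below 22.
Greedy by coverage-per-operating cost would pick R2, R4, R3 for 25 — worse than the optimum 22.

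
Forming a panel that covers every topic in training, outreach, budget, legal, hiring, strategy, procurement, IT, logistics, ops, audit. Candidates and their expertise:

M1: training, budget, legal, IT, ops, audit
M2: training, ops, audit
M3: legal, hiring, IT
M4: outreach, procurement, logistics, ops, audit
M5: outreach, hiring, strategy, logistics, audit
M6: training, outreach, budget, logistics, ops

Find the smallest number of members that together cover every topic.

M1, M4, M5 together cover {training, outreach, budget, legal, hiring, strategy, procurement, IT, logistics, ops, audit} — every topic.
No 2 of the 6 members cover everything (all 15 pairs fall short), so 3 is minimum.

3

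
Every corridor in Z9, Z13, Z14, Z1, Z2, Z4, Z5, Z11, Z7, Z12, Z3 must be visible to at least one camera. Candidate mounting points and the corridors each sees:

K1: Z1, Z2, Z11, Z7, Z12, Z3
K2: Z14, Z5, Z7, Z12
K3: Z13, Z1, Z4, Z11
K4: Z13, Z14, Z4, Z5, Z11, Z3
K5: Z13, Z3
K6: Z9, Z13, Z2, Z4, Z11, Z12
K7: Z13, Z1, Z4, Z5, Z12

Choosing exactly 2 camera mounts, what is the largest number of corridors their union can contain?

10

Choosing K1, K4 covers {Z13, Z14, Z1, Z2, Z4, Z5, Z11, Z7, Z12, Z3} — 10 corridors.
No choice of 2 camera mounts does better; here Z9 is left uncovered.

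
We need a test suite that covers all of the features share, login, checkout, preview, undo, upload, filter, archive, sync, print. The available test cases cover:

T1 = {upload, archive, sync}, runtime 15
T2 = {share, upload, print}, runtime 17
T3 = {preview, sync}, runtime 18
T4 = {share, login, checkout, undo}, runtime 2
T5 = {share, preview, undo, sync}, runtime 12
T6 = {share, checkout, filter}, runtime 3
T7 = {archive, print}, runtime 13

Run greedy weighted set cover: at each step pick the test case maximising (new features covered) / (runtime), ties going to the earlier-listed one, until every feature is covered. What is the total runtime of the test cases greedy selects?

45

Pick 1: T4 adds 4 new (share, login, checkout, undo) at runtime 2 (ratio 4/2).
Pick 2: T6 adds 1 new (filter) at runtime 3 (ratio 1/3).
Pick 3: T1 adds 3 new (upload, archive, sync) at runtime 15 (ratio 3/15).
Pick 4: T5 adds 1 new (preview) at runtime 12 (ratio 1/12).
Pick 5: T7 adds 1 new (print) at runtime 13 (ratio 1/13).
Greedy total runtime: 2 + 3 + 15 + 12 + 13 = 45.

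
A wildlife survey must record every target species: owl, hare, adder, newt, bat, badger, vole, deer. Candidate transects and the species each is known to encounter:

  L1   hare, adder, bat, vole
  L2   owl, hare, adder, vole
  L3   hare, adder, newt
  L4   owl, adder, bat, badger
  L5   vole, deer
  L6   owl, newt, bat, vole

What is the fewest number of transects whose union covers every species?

3

L3, L4, L5 together cover {owl, hare, adder, newt, bat, badger, vole, deer} — every species.
No 2 of the 6 transects cover everything (all 15 pairs fall short), so 3 is minimum.
Greedy (largest uncovered first) would take L1, L4, L3, L5 — 4 transects — but 3 suffice.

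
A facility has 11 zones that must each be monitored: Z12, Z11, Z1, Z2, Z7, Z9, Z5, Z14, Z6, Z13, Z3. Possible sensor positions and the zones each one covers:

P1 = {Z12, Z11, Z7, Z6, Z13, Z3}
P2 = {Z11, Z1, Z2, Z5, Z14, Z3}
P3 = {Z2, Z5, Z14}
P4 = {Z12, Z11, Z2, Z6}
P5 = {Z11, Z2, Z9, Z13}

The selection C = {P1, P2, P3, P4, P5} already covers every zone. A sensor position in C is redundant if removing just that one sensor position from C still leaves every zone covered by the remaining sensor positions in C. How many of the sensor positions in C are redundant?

2

Drop P1: Z7 uncovered — not redundant.
Drop P2: Z1 uncovered — not redundant.
Drop P3: the rest still cover every zone — redundant.
Drop P4: the rest still cover every zone — redundant.
Drop P5: Z9 uncovered — not redundant.
2 redundant: P3, P4.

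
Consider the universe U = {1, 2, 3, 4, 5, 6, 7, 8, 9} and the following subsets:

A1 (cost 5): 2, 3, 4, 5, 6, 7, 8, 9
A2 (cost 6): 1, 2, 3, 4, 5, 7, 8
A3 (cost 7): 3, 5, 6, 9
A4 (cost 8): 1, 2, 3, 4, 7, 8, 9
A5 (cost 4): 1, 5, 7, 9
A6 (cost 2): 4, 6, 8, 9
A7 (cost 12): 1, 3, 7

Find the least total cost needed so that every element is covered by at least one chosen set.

A2, A6 cover every element at cost 6 + 2 = 8.
Any cover uses at least 2 sets; among all covering selections none totals below 8.

8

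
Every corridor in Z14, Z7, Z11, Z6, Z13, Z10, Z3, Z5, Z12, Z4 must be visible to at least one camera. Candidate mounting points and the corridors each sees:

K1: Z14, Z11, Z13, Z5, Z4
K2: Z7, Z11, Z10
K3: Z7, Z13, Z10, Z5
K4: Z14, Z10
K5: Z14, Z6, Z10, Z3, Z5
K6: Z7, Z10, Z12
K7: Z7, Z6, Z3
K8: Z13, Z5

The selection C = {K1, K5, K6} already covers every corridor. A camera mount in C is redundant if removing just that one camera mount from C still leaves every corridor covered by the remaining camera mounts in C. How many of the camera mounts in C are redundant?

0

Drop K1: Z11, Z13, Z4 uncovered — not redundant.
Drop K5: Z6, Z3 uncovered — not redundant.
Drop K6: Z7, Z12 uncovered — not redundant.
None of the camera mounts in C is redundant.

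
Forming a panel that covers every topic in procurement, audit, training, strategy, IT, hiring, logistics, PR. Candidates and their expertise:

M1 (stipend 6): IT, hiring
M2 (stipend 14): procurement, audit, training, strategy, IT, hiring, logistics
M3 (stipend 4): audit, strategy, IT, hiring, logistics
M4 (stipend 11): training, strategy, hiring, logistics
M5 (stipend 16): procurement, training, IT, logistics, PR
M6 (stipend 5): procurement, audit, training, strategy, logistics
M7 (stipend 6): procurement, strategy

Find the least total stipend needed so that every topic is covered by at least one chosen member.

M3, M5 cover every topic at stipend 4 + 16 = 20.
Any cover uses at least 2 members; among all covering selections none totals below 20.

20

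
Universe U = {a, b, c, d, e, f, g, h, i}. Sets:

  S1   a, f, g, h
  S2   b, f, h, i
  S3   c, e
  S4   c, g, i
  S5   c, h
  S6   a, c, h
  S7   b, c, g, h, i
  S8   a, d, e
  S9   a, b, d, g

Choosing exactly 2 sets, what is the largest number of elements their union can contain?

8

Choosing S7, S8 covers {a, b, c, d, e, g, h, i} — 8 elements.
No choice of 2 sets does better; here f is left uncovered.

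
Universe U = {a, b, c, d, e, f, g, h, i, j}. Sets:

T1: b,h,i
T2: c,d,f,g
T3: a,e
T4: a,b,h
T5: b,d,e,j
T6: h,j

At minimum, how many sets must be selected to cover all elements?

T1, T2, T3, T5 together cover {a, b, c, d, e, f, g, h, i, j} — every element.
No 3 of the 6 sets cover everything (all 20 triples fall short), so 4 is minimum.

4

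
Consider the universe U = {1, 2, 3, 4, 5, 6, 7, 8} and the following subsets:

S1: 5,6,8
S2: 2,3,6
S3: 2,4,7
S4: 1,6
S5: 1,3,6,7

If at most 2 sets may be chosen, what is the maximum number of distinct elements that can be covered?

Choosing S1, S3 covers {2, 4, 5, 6, 7, 8} — 6 elements.
No choice of 2 sets does better; here 1, 3 are left uncovered.

6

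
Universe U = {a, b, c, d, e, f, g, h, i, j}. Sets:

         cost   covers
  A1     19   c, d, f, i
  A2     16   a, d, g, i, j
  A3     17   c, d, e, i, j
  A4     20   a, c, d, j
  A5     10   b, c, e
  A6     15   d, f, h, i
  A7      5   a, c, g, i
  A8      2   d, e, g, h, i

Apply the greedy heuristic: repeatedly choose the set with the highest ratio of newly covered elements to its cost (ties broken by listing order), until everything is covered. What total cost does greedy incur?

48

Pick 1: A8 adds 5 new (d, e, g, h, i) at cost 2 (ratio 5/2).
Pick 2: A7 adds 2 new (a, c) at cost 5 (ratio 2/5).
Pick 3: A5 adds 1 new (b) at cost 10 (ratio 1/10).
Pick 4: A6 adds 1 new (f) at cost 15 (ratio 1/15).
Pick 5: A2 adds 1 new (j) at cost 16 (ratio 1/16).
Greedy total cost: 2 + 5 + 10 + 15 + 16 = 48. (The true optimum is 41, so greedy overshoots here.)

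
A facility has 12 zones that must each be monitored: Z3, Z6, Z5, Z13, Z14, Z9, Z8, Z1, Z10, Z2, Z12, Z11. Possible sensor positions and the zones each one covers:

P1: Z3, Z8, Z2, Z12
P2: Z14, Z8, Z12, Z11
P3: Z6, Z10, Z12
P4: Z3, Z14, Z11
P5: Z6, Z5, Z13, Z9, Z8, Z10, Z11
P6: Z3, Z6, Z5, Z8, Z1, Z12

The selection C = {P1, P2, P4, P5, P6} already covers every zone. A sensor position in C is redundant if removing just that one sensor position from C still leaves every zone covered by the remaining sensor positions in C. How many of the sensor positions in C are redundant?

2

Drop P1: Z2 uncovered — not redundant.
Drop P2: the rest still cover every zone — redundant.
Drop P4: the rest still cover every zone — redundant.
Drop P5: Z13, Z9, Z10 uncovered — not redundant.
Drop P6: Z1 uncovered — not redundant.
2 redundant: P2, P4.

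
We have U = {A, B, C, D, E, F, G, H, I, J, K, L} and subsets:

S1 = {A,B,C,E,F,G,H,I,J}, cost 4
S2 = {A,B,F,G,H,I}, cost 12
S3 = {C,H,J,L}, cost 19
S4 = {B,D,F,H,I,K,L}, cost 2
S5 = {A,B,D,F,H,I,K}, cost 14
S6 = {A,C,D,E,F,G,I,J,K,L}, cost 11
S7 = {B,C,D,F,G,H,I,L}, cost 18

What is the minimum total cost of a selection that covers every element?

S1, S4 cover every element at cost 4 + 2 = 6.
Any cover uses at least 2 sets; among all covering selections none totals below 6.

6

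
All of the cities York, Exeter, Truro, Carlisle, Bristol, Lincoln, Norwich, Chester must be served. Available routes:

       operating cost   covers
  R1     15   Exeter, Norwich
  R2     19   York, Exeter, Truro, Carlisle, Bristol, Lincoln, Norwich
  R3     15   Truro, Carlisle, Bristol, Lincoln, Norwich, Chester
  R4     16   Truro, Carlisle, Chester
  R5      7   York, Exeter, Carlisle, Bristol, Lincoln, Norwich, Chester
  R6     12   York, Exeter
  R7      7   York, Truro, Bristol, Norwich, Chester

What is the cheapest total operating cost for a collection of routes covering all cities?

R5, R7 cover every city at operating cost 7 + 7 = 14.
Any cover uses at least 2 routes; among all covering selections none totals below 14.

14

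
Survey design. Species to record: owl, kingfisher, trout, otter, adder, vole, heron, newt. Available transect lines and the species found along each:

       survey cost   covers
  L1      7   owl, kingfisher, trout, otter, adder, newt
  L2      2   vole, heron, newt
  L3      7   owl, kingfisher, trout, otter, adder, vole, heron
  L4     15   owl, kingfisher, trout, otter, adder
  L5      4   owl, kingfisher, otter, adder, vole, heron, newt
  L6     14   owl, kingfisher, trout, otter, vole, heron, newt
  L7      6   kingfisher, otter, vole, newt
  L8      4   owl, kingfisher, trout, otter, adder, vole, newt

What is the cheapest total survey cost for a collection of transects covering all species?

L2, L8 cover every species at survey cost 2 + 4 = 6.
Any cover uses at least 2 transects; among all covering selections none totals below 6.

6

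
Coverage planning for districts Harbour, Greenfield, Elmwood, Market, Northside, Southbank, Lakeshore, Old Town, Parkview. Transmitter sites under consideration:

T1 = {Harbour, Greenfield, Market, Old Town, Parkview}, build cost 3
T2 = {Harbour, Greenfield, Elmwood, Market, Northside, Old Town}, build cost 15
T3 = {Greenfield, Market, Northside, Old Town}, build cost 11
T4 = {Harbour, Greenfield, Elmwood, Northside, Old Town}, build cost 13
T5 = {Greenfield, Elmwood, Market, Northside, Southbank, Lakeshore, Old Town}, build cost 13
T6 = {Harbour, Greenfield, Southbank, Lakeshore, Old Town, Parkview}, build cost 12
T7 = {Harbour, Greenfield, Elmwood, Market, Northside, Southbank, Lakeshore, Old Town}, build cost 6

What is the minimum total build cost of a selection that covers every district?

T1, T7 cover every district at build cost 3 + 6 = 9.
Any cover uses at least 2 transmitter sites; among all covering selections none totals below 9.

9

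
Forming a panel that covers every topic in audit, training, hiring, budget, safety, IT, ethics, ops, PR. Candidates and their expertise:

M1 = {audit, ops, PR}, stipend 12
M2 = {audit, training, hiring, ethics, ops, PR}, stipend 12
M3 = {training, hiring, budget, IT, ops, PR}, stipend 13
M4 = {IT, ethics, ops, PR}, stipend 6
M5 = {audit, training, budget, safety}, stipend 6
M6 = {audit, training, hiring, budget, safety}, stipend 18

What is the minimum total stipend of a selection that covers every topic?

24

M4, M6 cover every topic at stipend 6 + 18 = 24.
Any cover uses at least 2 members; among all covering selections none totals below 24.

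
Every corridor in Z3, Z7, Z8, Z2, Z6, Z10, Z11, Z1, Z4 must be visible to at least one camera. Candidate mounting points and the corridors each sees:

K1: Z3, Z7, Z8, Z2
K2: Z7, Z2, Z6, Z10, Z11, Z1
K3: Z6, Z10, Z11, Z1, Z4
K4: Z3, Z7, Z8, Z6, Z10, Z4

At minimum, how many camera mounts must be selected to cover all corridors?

K1, K3 together cover {Z3, Z7, Z8, Z2, Z6, Z10, Z11, Z1, Z4} — every corridor.
No single camera mount contains all 9 corridors, so 2 is optimal.

2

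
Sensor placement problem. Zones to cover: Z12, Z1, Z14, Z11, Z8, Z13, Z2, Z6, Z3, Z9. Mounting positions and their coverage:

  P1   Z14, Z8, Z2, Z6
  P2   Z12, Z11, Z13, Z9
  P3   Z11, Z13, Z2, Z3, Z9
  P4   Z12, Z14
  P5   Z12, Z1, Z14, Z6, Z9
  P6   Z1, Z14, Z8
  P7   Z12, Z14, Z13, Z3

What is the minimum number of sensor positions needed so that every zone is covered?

3

P1, P3, P5 together cover {Z12, Z1, Z14, Z11, Z8, Z13, Z2, Z6, Z3, Z9} — every zone.
No 2 of the 7 sensor positions cover everything (all 21 pairs fall short), so 3 is minimum.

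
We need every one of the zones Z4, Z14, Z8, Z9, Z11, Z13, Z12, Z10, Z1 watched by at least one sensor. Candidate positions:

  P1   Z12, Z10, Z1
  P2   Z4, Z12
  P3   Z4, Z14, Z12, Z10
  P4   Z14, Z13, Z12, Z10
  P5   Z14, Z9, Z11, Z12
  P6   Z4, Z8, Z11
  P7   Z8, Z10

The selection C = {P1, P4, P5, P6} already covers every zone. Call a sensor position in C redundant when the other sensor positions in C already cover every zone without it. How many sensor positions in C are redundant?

0

Drop P1: Z1 uncovered — not redundant.
Drop P4: Z13 uncovered — not redundant.
Drop P5: Z9 uncovered — not redundant.
Drop P6: Z4, Z8 uncovered — not redundant.
None of the sensor positions in C is redundant.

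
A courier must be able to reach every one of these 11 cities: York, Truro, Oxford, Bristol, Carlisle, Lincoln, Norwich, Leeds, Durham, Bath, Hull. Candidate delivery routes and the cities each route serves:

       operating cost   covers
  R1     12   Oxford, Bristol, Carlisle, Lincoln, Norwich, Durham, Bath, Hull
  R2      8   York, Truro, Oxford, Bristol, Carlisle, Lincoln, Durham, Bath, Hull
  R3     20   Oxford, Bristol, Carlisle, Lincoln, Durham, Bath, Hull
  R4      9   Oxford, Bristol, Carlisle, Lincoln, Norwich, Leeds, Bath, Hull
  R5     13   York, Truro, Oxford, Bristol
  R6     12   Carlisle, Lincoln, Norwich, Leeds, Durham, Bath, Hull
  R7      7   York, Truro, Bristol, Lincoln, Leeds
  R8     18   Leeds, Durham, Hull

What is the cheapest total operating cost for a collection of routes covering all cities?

R2, R4 cover every city at operating cost 8 + 9 = 17.
Any cover uses at least 2 routes; among all covering selections none totals below 17.

17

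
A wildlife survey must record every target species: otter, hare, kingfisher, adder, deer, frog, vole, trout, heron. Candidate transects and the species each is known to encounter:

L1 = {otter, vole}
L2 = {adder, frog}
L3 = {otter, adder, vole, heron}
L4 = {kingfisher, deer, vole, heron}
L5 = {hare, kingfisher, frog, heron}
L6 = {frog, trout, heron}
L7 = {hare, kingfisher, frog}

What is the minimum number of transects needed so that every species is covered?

L3, L4, L5, L6 together cover {otter, hare, kingfisher, adder, deer, frog, vole, trout, heron} — every species.
No 3 of the 7 transects cover everything (all 35 triples fall short), so 4 is minimum.

4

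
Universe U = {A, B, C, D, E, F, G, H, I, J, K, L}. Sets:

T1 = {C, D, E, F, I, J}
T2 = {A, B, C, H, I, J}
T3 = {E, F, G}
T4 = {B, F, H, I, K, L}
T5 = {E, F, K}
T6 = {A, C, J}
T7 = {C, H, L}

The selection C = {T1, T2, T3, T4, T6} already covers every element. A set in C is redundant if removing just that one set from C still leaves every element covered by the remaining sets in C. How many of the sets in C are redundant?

2

Drop T1: D uncovered — not redundant.
Drop T2: the rest still cover every element — redundant.
Drop T3: G uncovered — not redundant.
Drop T4: K, L uncovered — not redundant.
Drop T6: the rest still cover every element — redundant.
2 redundant: T2, T6.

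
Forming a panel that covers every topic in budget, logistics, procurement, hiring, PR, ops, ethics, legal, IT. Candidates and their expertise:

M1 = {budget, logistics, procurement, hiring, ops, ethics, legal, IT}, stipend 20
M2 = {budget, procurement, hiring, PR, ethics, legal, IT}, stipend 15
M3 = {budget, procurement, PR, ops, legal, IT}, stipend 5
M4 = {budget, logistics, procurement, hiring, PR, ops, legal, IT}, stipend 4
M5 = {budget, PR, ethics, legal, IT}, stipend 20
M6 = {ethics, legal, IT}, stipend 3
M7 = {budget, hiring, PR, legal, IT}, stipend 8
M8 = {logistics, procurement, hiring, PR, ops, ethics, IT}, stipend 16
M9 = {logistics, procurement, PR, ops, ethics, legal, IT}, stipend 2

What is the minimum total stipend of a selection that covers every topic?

6

M4, M9 cover every topic at stipend 4 + 2 = 6.
Any cover uses at least 2 members; among all covering selections none totals below 6.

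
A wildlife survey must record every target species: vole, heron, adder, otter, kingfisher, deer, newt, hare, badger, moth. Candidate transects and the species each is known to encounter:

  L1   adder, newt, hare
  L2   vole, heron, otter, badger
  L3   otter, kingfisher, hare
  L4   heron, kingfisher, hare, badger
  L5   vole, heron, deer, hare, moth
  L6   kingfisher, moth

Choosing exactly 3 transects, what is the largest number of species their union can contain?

Choosing L1, L2, L5 covers {vole, heron, adder, otter, deer, newt, hare, badger, moth} — 9 species.
No choice of 3 transects does better; here kingfisher is left uncovered.

9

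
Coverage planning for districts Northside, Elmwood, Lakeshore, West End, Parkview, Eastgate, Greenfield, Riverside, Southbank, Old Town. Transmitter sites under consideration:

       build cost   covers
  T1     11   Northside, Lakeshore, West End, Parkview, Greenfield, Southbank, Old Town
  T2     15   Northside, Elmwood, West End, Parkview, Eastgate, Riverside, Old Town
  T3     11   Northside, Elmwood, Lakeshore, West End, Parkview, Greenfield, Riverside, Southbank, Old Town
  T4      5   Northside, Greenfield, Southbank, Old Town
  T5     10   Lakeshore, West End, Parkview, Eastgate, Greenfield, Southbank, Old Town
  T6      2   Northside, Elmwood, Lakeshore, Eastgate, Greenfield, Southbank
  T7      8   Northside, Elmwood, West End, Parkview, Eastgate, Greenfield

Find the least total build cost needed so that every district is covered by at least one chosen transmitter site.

13

T3, T6 cover every district at build cost 11 + 2 = 13.
Any cover uses at least 2 transmitter sites; among all covering selections none totals below 13.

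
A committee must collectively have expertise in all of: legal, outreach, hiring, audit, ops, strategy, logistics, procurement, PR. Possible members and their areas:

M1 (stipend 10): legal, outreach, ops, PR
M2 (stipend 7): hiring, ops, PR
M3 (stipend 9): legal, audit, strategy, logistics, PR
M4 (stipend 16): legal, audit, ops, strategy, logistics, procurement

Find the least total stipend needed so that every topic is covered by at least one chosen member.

33

M1, M2, M4 cover every topic at stipend 10 + 7 + 16 = 33.
Any cover uses at least 3 members; among all covering selections none totals below 33.
Greedy by coverage-per-stipend would pick M3, M2, M1, M4 for 42 — worse than the optimum 33.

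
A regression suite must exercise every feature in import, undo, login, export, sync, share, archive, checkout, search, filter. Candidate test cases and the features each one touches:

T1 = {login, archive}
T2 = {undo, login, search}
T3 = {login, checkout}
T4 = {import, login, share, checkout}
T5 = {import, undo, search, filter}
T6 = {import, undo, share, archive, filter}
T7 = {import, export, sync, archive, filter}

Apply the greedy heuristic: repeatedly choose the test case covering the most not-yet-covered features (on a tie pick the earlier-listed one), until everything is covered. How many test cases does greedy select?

4

Pick 1: T6 covers 5 new features (import, undo, share, archive, filter).
Pick 2: T2 covers 2 new features (login, search).
Pick 3: T7 covers 2 new features (export, sync).
Pick 4: T3 covers 1 new features (checkout).
Greedy uses 4 test cases. (The true minimum is 3.)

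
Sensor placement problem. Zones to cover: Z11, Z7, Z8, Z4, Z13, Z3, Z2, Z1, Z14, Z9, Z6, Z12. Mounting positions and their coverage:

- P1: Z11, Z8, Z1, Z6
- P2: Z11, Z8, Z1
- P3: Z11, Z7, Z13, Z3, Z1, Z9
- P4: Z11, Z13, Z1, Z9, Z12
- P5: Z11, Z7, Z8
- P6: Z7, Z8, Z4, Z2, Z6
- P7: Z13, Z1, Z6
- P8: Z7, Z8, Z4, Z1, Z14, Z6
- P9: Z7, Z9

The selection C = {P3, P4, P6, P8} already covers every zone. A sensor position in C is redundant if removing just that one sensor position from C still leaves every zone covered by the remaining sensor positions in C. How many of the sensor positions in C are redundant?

0

Drop P3: Z3 uncovered — not redundant.
Drop P4: Z12 uncovered — not redundant.
Drop P6: Z2 uncovered — not redundant.
Drop P8: Z14 uncovered — not redundant.
None of the sensor positions in C is redundant.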